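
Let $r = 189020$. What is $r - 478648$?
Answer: $-289628$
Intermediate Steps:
$r - 478648 = 189020 - 478648 = -289628$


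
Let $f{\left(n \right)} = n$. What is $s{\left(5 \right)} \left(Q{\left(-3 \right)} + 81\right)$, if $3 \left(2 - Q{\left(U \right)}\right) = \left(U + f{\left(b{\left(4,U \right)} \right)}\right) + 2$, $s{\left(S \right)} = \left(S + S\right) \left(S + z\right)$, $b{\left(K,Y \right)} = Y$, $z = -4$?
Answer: $\frac{2530}{3} \approx 843.33$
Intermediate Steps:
$s{\left(S \right)} = 2 S \left(-4 + S\right)$ ($s{\left(S \right)} = \left(S + S\right) \left(S - 4\right) = 2 S \left(-4 + S\right)$)
$Q{\left(U \right)} = \frac{4}{3} - \frac{2 U}{3}$ ($Q{\left(U \right)} = 2 - \frac{\left(U + U\right) + 2}{3} = 2 - \frac{2 U + 2}{3} = 2 - \frac{2 + 2 U}{3} = 2 - \left(\frac{2}{3} + \frac{2 U}{3}\right) = \frac{4}{3} - \frac{2 U}{3}$)
$s{\left(5 \right)} \left(Q{\left(-3 \right)} + 81\right) = 2 \cdot 5 \left(-4 + 5\right) \left(\left(\frac{4}{3} - -2\right) + 81\right) = 2 \cdot 5 \cdot 1 \left(\left(\frac{4}{3} + 2\right) + 81\right) = 10 \left(\frac{10}{3} + 81\right) = 10 \cdot \frac{253}{3} = \frac{2530}{3}$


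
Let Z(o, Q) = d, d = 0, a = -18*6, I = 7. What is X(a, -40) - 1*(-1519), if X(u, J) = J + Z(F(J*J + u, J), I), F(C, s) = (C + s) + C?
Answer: 1479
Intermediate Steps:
a = -108
F(C, s) = s + 2*C
Z(o, Q) = 0
X(u, J) = J (X(u, J) = J + 0 = J)
X(a, -40) - 1*(-1519) = -40 - 1*(-1519) = -40 + 1519 = 1479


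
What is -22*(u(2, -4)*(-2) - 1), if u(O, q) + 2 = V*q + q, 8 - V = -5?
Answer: -2530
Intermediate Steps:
V = 13 (V = 8 - 1*(-5) = 8 + 5 = 13)
u(O, q) = -2 + 14*q (u(O, q) = -2 + (13*q + q) = -2 + 14*q)
-22*(u(2, -4)*(-2) - 1) = -22*((-2 + 14*(-4))*(-2) - 1) = -22*((-2 - 56)*(-2) - 1) = -22*(-58*(-2) - 1) = -22*(116 - 1) = -22*115 = -2530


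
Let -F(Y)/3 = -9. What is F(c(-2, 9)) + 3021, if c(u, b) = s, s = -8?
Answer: 3048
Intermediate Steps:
c(u, b) = -8
F(Y) = 27 (F(Y) = -3*(-9) = 27)
F(c(-2, 9)) + 3021 = 27 + 3021 = 3048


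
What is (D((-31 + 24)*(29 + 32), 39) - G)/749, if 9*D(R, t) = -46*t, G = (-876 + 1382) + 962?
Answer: -5002/2247 ≈ -2.2261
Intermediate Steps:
G = 1468 (G = 506 + 962 = 1468)
D(R, t) = -46*t/9 (D(R, t) = (-46*t)/9 = -46*t/9)
(D((-31 + 24)*(29 + 32), 39) - G)/749 = (-46/9*39 - 1*1468)/749 = (-598/3 - 1468)*(1/749) = -5002/3*1/749 = -5002/2247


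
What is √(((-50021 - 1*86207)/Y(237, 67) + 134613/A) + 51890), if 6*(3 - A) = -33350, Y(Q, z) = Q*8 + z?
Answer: √13902286519732085605/16375346 ≈ 227.69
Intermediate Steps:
Y(Q, z) = z + 8*Q (Y(Q, z) = 8*Q + z = z + 8*Q)
A = 16684/3 (A = 3 - ⅙*(-33350) = 3 + 16675/3 = 16684/3 ≈ 5561.3)
√(((-50021 - 1*86207)/Y(237, 67) + 134613/A) + 51890) = √(((-50021 - 1*86207)/(67 + 8*237) + 134613/(16684/3)) + 51890) = √(((-50021 - 86207)/(67 + 1896) + 134613*(3/16684)) + 51890) = √((-136228/1963 + 403839/16684) + 51890) = √(-1480091995/32750692 + 51890) = √(1697953315885/32750692) = √13902286519732085605/16375346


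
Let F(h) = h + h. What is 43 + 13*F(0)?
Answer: 43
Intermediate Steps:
F(h) = 2*h
43 + 13*F(0) = 43 + 13*(2*0) = 43 + 13*0 = 43 + 0 = 43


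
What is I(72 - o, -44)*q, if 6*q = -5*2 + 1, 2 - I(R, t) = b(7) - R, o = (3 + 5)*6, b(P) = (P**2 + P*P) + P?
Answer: 237/2 ≈ 118.50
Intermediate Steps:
b(P) = P + 2*P**2 (b(P) = (P**2 + P**2) + P = 2*P**2 + P = P + 2*P**2)
o = 48 (o = 8*6 = 48)
I(R, t) = -103 + R (I(R, t) = 2 - (7*(1 + 2*7) - R) = 2 - (7*(1 + 14) - R) = 2 - (7*15 - R) = 2 - (105 - R) = 2 + (-105 + R) = -103 + R)
q = -3/2 (q = (-5*2 + 1)/6 = (-10 + 1)/6 = (1/6)*(-9) = -3/2 ≈ -1.5000)
I(72 - o, -44)*q = (-103 + (72 - 1*48))*(-3/2) = (-103 + (72 - 48))*(-3/2) = (-103 + 24)*(-3/2) = -79*(-3/2) = 237/2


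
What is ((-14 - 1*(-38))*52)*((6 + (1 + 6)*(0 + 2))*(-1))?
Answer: -24960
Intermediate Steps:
((-14 - 1*(-38))*52)*((6 + (1 + 6)*(0 + 2))*(-1)) = ((-14 + 38)*52)*((6 + 7*2)*(-1)) = (24*52)*((6 + 14)*(-1)) = 1248*(20*(-1)) = 1248*(-20) = -24960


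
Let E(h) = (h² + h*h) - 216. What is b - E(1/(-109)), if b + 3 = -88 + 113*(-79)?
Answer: -104576564/11881 ≈ -8802.0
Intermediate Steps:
E(h) = -216 + 2*h² (E(h) = (h² + h²) - 216 = 2*h² - 216 = -216 + 2*h²)
b = -9018 (b = -3 + (-88 + 113*(-79)) = -3 + (-88 - 8927) = -3 - 9015 = -9018)
b - E(1/(-109)) = -9018 - (-216 + 2*(1/(-109))²) = -9018 - (-216 + 2*(-1/109)²) = -9018 - (-216 + 2*(1/11881)) = -9018 - (-216 + 2/11881) = -9018 - 1*(-2566294/11881) = -9018 + 2566294/11881 = -104576564/11881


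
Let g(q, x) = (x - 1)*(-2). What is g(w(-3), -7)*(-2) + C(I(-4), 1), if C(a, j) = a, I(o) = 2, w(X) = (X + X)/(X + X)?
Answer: -30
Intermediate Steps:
w(X) = 1 (w(X) = (2*X)/((2*X)) = (2*X)*(1/(2*X)) = 1)
g(q, x) = 2 - 2*x (g(q, x) = (-1 + x)*(-2) = 2 - 2*x)
g(w(-3), -7)*(-2) + C(I(-4), 1) = (2 - 2*(-7))*(-2) + 2 = (2 + 14)*(-2) + 2 = 16*(-2) + 2 = -32 + 2 = -30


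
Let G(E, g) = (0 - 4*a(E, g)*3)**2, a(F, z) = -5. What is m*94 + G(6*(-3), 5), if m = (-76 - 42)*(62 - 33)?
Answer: -318068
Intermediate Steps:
m = -3422 (m = -118*29 = -3422)
G(E, g) = 3600 (G(E, g) = (0 - 4*(-5)*3)**2 = (0 + 20*3)**2 = (0 + 60)**2 = 60**2 = 3600)
m*94 + G(6*(-3), 5) = -3422*94 + 3600 = -321668 + 3600 = -318068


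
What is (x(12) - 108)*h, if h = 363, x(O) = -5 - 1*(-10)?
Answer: -37389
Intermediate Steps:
x(O) = 5 (x(O) = -5 + 10 = 5)
(x(12) - 108)*h = (5 - 108)*363 = -103*363 = -37389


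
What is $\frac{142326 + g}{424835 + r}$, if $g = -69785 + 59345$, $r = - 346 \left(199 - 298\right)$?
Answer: $\frac{131886}{459089} \approx 0.28728$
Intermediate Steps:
$r = 34254$ ($r = \left(-346\right) \left(-99\right) = 34254$)
$g = -10440$
$\frac{142326 + g}{424835 + r} = \frac{142326 - 10440}{424835 + 34254} = \frac{131886}{459089}$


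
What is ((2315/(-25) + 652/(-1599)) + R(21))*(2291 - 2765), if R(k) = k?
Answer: 90960916/2665 ≈ 34132.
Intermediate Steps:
((2315/(-25) + 652/(-1599)) + R(21))*(2291 - 2765) = ((2315/(-25) + 652/(-1599)) + 21)*(2291 - 2765) = ((2315*(-1/25) + 652*(-1/1599)) + 21)*(-474) = ((-463/5 - 652/1599) + 21)*(-474) = (-743597/7995 + 21)*(-474) = -575702/7995*(-474) = 90960916/2665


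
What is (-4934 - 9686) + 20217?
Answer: 5597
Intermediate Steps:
(-4934 - 9686) + 20217 = -14620 + 20217 = 5597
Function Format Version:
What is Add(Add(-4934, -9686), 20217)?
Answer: 5597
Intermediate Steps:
Add(Add(-4934, -9686), 20217) = Add(-14620, 20217) = 5597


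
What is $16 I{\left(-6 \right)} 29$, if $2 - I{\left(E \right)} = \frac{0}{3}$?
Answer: $928$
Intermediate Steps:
$I{\left(E \right)} = 2$ ($I{\left(E \right)} = 2 - \frac{0}{3} = 2 - 0 \cdot \frac{1}{3} = 2 - 0 = 2 + 0 = 2$)
$16 I{\left(-6 \right)} 29 = 16 \cdot 2 \cdot 29 = 32 \cdot 29 = 928$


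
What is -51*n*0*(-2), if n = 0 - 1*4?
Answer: 0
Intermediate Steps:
n = -4 (n = 0 - 4 = -4)
-51*n*0*(-2) = -51*(-4*0)*(-2) = -0*(-2) = -51*0 = 0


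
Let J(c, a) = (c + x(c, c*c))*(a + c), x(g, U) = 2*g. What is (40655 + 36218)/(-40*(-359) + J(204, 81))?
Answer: 76873/188780 ≈ 0.40721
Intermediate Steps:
J(c, a) = 3*c*(a + c) (J(c, a) = (c + 2*c)*(a + c) = (3*c)*(a + c) = 3*c*(a + c))
(40655 + 36218)/(-40*(-359) + J(204, 81)) = (40655 + 36218)/(-40*(-359) + 3*204*(81 + 204)) = 76873/(14360 + 3*204*285) = 76873/(14360 + 174420) = 76873/188780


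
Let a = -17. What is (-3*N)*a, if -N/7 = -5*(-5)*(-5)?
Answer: 44625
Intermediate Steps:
N = 875 (N = -7*(-5*(-5))*(-5) = -175*(-5) = -7*(-125) = 875)
(-3*N)*a = -3*875*(-17) = -2625*(-17) = 44625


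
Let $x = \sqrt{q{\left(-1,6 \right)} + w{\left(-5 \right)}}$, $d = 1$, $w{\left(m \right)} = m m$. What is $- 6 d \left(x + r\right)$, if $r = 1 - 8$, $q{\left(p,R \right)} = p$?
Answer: $42 - 12 \sqrt{6} \approx 12.606$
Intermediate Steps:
$w{\left(m \right)} = m^{2}$
$r = -7$ ($r = 1 - 8 = -7$)
$x = 2 \sqrt{6}$ ($x = \sqrt{-1 + \left(-5\right)^{2}} = \sqrt{-1 + 25} = \sqrt{24} = 2 \sqrt{6} \approx 4.899$)
$- 6 d \left(x + r\right) = \left(-6\right) 1 \left(2 \sqrt{6} - 7\right) = - 6 \left(-7 + 2 \sqrt{6}\right) = 42 - 12 \sqrt{6}$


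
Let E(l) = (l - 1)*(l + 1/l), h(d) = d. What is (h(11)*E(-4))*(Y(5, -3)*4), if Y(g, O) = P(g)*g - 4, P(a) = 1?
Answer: 935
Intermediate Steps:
E(l) = (-1 + l)*(l + 1/l)
Y(g, O) = -4 + g (Y(g, O) = 1*g - 4 = g - 4 = -4 + g)
(h(11)*E(-4))*(Y(5, -3)*4) = (11*(1 + (-4)² - 1*(-4) - 1/(-4)))*((-4 + 5)*4) = (11*(1 + 16 + 4 - 1*(-¼)))*(1*4) = (11*(1 + 16 + 4 + ¼))*4 = (11*(85/4))*4 = (935/4)*4 = 935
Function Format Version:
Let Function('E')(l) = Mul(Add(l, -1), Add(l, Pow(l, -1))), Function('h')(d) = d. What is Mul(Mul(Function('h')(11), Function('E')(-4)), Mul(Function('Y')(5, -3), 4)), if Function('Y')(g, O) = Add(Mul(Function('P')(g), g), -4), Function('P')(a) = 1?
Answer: 935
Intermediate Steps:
Function('E')(l) = Mul(Add(-1, l), Add(l, Pow(l, -1)))
Function('Y')(g, O) = Add(-4, g) (Function('Y')(g, O) = Add(Mul(1, g), -4) = Add(g, -4) = Add(-4, g))
Mul(Mul(Function('h')(11), Function('E')(-4)), Mul(Function('Y')(5, -3), 4)) = Mul(Mul(11, Add(1, Pow(-4, 2), Mul(-1, -4), Mul(-1, Pow(-4, -1)))), Mul(Add(-4, 5), 4)) = Mul(Mul(11, Add(1, 16, 4, Mul(-1, Rational(-1, 4)))), Mul(1, 4)) = Mul(Mul(11, Add(1, 16, 4, Rational(1, 4))), 4) = Mul(Mul(11, Rational(85, 4)), 4) = Mul(Rational(935, 4), 4) = 935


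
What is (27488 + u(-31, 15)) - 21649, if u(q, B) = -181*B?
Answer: 3124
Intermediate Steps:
(27488 + u(-31, 15)) - 21649 = (27488 - 181*15) - 21649 = (27488 - 2715) - 21649 = 24773 - 21649 = 3124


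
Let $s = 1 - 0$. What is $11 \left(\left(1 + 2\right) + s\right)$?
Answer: $44$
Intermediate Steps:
$s = 1$ ($s = 1 + 0 = 1$)
$11 \left(\left(1 + 2\right) + s\right) = 11 \left(\left(1 + 2\right) + 1\right) = 11 \left(3 + 1\right) = 11 \cdot 4 = 44$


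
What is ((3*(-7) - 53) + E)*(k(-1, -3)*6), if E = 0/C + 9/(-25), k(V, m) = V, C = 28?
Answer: 11154/25 ≈ 446.16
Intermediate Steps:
E = -9/25 (E = 0/28 + 9/(-25) = 0*(1/28) + 9*(-1/25) = 0 - 9/25 = -9/25 ≈ -0.36000)
((3*(-7) - 53) + E)*(k(-1, -3)*6) = ((3*(-7) - 53) - 9/25)*(-1*6) = ((-21 - 53) - 9/25)*(-6) = (-74 - 9/25)*(-6) = -1859/25*(-6) = 11154/25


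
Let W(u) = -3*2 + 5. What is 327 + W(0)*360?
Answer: -33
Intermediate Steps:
W(u) = -1 (W(u) = -6 + 5 = -1)
327 + W(0)*360 = 327 - 1*360 = 327 - 360 = -33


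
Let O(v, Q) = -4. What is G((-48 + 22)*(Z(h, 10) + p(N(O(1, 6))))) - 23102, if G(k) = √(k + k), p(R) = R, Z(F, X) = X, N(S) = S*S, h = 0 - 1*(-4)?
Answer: -23102 + 26*I*√2 ≈ -23102.0 + 36.77*I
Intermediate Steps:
h = 4 (h = 0 + 4 = 4)
N(S) = S²
G(k) = √2*√k (G(k) = √(2*k) = √2*√k)
G((-48 + 22)*(Z(h, 10) + p(N(O(1, 6))))) - 23102 = √2*√((-48 + 22)*(10 + (-4)²)) - 23102 = √2*√(-26*(10 + 16)) - 23102 = √2*√(-26*26) - 23102 = √2*√(-676) - 23102 = √2*(26*I) - 23102 = 26*I*√2 - 23102 = -23102 + 26*I*√2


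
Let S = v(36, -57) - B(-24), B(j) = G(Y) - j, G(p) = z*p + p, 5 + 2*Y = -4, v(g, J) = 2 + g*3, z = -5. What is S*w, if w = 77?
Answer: 5236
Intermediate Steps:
v(g, J) = 2 + 3*g
Y = -9/2 (Y = -5/2 + (½)*(-4) = -5/2 - 2 = -9/2 ≈ -4.5000)
G(p) = -4*p (G(p) = -5*p + p = -4*p)
B(j) = 18 - j (B(j) = -4*(-9/2) - j = 18 - j)
S = 68 (S = (2 + 3*36) - (18 - 1*(-24)) = (2 + 108) - (18 + 24) = 110 - 1*42 = 110 - 42 = 68)
S*w = 68*77 = 5236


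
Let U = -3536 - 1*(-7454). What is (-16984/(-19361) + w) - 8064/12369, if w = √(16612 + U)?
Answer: 135208/600191 + √20530 ≈ 143.51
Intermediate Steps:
U = 3918 (U = -3536 + 7454 = 3918)
w = √20530 (w = √(16612 + 3918) = √20530 ≈ 143.28)
(-16984/(-19361) + w) - 8064/12369 = (-16984/(-19361) + √20530) - 8064/12369 = (-16984*(-1/19361) + √20530) - 8064*1/12369 = (16984/19361 + √20530) - 384/589 = 135208/600191 + √20530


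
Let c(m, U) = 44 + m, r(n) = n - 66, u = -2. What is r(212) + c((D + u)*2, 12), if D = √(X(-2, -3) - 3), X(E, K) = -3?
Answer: 186 + 2*I*√6 ≈ 186.0 + 4.899*I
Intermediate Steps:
r(n) = -66 + n
D = I*√6 (D = √(-3 - 3) = √(-6) = I*√6 ≈ 2.4495*I)
r(212) + c((D + u)*2, 12) = (-66 + 212) + (44 + (I*√6 - 2)*2) = 146 + (44 + (-2 + I*√6)*2) = 146 + (44 + (-4 + 2*I*√6)) = 146 + (40 + 2*I*√6) = 186 + 2*I*√6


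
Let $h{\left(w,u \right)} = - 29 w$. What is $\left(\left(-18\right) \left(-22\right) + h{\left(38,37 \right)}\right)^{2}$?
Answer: $498436$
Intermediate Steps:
$\left(\left(-18\right) \left(-22\right) + h{\left(38,37 \right)}\right)^{2} = \left(\left(-18\right) \left(-22\right) - 1102\right)^{2} = \left(396 - 1102\right)^{2} = \left(-706\right)^{2} = 498436$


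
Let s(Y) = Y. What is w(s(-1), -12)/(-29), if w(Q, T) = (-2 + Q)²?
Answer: -9/29 ≈ -0.31034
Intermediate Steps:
w(s(-1), -12)/(-29) = (-2 - 1)²/(-29) = (-3)²*(-1/29) = 9*(-1/29) = -9/29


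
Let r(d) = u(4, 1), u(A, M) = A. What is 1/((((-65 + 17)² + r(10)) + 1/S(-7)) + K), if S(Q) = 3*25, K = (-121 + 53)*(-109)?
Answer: 75/729001 ≈ 0.00010288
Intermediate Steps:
r(d) = 4
K = 7412 (K = -68*(-109) = 7412)
S(Q) = 75
1/((((-65 + 17)² + r(10)) + 1/S(-7)) + K) = 1/((((-65 + 17)² + 4) + 1/75) + 7412) = 1/((((-48)² + 4) + 1/75) + 7412) = 1/(((2304 + 4) + 1/75) + 7412) = 1/((2308 + 1/75) + 7412) = 1/(173101/75 + 7412) = 1/(729001/75) = 75/729001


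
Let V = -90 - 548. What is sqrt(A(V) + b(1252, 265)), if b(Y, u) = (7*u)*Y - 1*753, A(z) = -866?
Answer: sqrt(2320841) ≈ 1523.4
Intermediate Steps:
V = -638
b(Y, u) = -753 + 7*Y*u (b(Y, u) = 7*Y*u - 753 = -753 + 7*Y*u)
sqrt(A(V) + b(1252, 265)) = sqrt(-866 + (-753 + 7*1252*265)) = sqrt(-866 + (-753 + 2322460)) = sqrt(-866 + 2321707) = sqrt(2320841)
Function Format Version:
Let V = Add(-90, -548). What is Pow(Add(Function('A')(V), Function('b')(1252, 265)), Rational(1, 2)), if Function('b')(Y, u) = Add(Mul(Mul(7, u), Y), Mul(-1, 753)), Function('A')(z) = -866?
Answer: Pow(2320841, Rational(1, 2)) ≈ 1523.4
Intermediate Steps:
V = -638
Function('b')(Y, u) = Add(-753, Mul(7, Y, u)) (Function('b')(Y, u) = Add(Mul(7, Y, u), -753) = Add(-753, Mul(7, Y, u)))
Pow(Add(Function('A')(V), Function('b')(1252, 265)), Rational(1, 2)) = Pow(Add(-866, Add(-753, Mul(7, 1252, 265))), Rational(1, 2)) = Pow(Add(-866, Add(-753, 2322460)), Rational(1, 2)) = Pow(Add(-866, 2321707), Rational(1, 2)) = Pow(2320841, Rational(1, 2))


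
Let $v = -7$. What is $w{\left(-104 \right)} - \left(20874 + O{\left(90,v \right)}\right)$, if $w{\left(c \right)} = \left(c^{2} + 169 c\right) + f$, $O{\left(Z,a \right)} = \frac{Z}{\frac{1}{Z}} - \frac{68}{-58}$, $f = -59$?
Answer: $- \frac{1038031}{29} \approx -35794.0$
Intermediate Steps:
$O{\left(Z,a \right)} = \frac{34}{29} + Z^{2}$ ($O{\left(Z,a \right)} = Z Z - - \frac{34}{29} = Z^{2} + \frac{34}{29} = \frac{34}{29} + Z^{2}$)
$w{\left(c \right)} = -59 + c^{2} + 169 c$ ($w{\left(c \right)} = \left(c^{2} + 169 c\right) - 59 = -59 + c^{2} + 169 c$)
$w{\left(-104 \right)} - \left(20874 + O{\left(90,v \right)}\right) = \left(-59 + \left(-104\right)^{2} + 169 \left(-104\right)\right) - \left(20874 + \left(\frac{34}{29} + 90^{2}\right)\right) = \left(-59 + 10816 - 17576\right) - \left(20874 + \left(\frac{34}{29} + 8100\right)\right) = -6819 - \left(20874 + \frac{234934}{29}\right) = -6819 - \frac{840280}{29} = - \frac{1038031}{29}$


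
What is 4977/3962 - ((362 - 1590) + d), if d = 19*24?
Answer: 437663/566 ≈ 773.26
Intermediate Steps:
d = 456
4977/3962 - ((362 - 1590) + d) = 4977/3962 - ((362 - 1590) + 456) = 4977*(1/3962) - (-1228 + 456) = 711/566 - 1*(-772) = 711/566 + 772 = 437663/566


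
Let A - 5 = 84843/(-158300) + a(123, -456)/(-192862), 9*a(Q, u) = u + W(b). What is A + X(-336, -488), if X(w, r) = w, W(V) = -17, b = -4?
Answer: -45548112346747/137385245700 ≈ -331.54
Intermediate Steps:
a(Q, u) = -17/9 + u/9 (a(Q, u) = (u - 17)/9 = (-17 + u)/9 = -17/9 + u/9)
A = 613330208453/137385245700 (A = 5 + (84843/(-158300) + (-17/9 + (⅑)*(-456))/(-192862)) = 5 + (84843*(-1/158300) + (-17/9 - 152/3)*(-1/192862)) = 5 + (-84843/158300 - 473/9*(-1/192862)) = 5 + (-84843/158300 + 473/1735758) = 5 - 73596020047/137385245700 = 613330208453/137385245700 ≈ 4.4643)
A + X(-336, -488) = 613330208453/137385245700 - 336 = -45548112346747/137385245700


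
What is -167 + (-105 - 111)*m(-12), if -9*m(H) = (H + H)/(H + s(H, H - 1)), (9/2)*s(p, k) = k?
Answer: -8597/67 ≈ -128.31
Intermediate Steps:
s(p, k) = 2*k/9
m(H) = -2*H/(9*(-2/9 + 11*H/9)) (m(H) = -(H + H)/(9*(H + 2*(H - 1)/9)) = -2*H/(9*(H + 2*(-1 + H)/9)) = -2*H/(9*(H + (-2/9 + 2*H/9))) = -2*H/(9*(-2/9 + 11*H/9)))
-167 + (-105 - 111)*m(-12) = -167 + (-105 - 111)*(-2*(-12)/(-2 + 11*(-12))) = -167 - (-432)*(-12)/(-2 - 132) = -167 - (-432)*(-12)/(-134) = -167 - (-432)*(-12)*(-1)/134 = -167 - 216*(-12/67) = -167 + 2592/67 = -8597/67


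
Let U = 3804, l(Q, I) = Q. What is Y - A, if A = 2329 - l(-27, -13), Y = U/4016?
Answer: -2364473/1004 ≈ -2355.1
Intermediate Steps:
Y = 951/1004 (Y = 3804/4016 = 3804*(1/4016) = 951/1004 ≈ 0.94721)
A = 2356 (A = 2329 - 1*(-27) = 2329 + 27 = 2356)
Y - A = 951/1004 - 1*2356 = 951/1004 - 2356 = -2364473/1004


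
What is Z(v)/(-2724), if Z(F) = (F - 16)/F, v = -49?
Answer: -65/133476 ≈ -0.00048698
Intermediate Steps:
Z(F) = (-16 + F)/F
Z(v)/(-2724) = ((-16 - 49)/(-49))/(-2724) = -1/49*(-65)*(-1/2724) = (65/49)*(-1/2724) = -65/133476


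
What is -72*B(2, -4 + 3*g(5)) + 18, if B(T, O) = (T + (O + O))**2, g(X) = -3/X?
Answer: -165438/25 ≈ -6617.5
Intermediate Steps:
B(T, O) = (T + 2*O)**2
-72*B(2, -4 + 3*g(5)) + 18 = -72*(2 + 2*(-4 + 3*(-3/5)))**2 + 18 = -72*(2 + 2*(-4 - 9/5))**2 + 18 = -72*(2 + 2*(-29/5))**2 + 18 = -72*(2 - 58/5)**2 + 18 = -72*(-48/5)**2 + 18 = -72*2304/25 + 18 = -165888/25 + 18 = -165438/25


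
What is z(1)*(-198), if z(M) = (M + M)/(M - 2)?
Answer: 396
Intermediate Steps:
z(M) = 2*M/(-2 + M) (z(M) = (2*M)/(-2 + M) = 2*M/(-2 + M))
z(1)*(-198) = (2*1/(-2 + 1))*(-198) = (2*1/(-1))*(-198) = (2*1*(-1))*(-198) = -2*(-198) = 396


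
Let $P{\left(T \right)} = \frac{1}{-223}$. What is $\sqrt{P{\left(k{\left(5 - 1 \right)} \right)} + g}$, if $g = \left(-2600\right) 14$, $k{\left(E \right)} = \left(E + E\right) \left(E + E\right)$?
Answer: $\frac{i \sqrt{1810135823}}{223} \approx 190.79 i$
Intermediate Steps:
$k{\left(E \right)} = 4 E^{2}$ ($k{\left(E \right)} = 2 E 2 E = 4 E^{2}$)
$g = -36400$
$P{\left(T \right)} = - \frac{1}{223}$
$\sqrt{P{\left(k{\left(5 - 1 \right)} \right)} + g} = \sqrt{- \frac{1}{223} - 36400} = \sqrt{- \frac{8117201}{223}} = \frac{i \sqrt{1810135823}}{223}$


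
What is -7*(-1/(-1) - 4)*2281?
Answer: 47901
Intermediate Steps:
-7*(-1/(-1) - 4)*2281 = -7*(-1*(-1) - 4)*2281 = -7*(1 - 4)*2281 = -7*(-3)*2281 = 21*2281 = 47901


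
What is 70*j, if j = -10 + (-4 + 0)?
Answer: -980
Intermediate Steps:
j = -14 (j = -10 - 4 = -14)
70*j = 70*(-14) = -980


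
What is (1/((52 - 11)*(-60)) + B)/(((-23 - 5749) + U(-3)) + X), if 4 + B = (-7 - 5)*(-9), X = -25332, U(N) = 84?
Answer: -255839/76309200 ≈ -0.0033527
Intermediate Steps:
B = 104 (B = -4 + (-7 - 5)*(-9) = -4 - 12*(-9) = -4 + 108 = 104)
(1/((52 - 11)*(-60)) + B)/(((-23 - 5749) + U(-3)) + X) = (1/((52 - 11)*(-60)) + 104)/(((-23 - 5749) + 84) - 25332) = (1/(41*(-60)) + 104)/((-5772 + 84) - 25332) = (1/(-2460) + 104)/(-5688 - 25332) = (-1/2460 + 104)/(-31020) = (255839/2460)*(-1/31020) = -255839/76309200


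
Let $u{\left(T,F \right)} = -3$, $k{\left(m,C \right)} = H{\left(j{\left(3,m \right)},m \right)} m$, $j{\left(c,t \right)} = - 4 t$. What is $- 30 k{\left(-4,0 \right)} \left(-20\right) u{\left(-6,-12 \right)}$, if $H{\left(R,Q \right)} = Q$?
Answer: $-28800$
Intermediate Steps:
$k{\left(m,C \right)} = m^{2}$ ($k{\left(m,C \right)} = m m = m^{2}$)
$- 30 k{\left(-4,0 \right)} \left(-20\right) u{\left(-6,-12 \right)} = - 30 \left(-4\right)^{2} \left(-20\right) \left(-3\right) = - 30 \cdot 16 \left(-20\right) \left(-3\right) = \left(-30\right) \left(-320\right) \left(-3\right) = 9600 \left(-3\right) = -28800$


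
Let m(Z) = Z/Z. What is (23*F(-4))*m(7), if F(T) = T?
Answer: -92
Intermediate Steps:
m(Z) = 1
(23*F(-4))*m(7) = (23*(-4))*1 = -92*1 = -92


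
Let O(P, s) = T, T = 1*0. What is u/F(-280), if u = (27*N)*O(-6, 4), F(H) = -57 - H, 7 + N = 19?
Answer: 0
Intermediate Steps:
N = 12 (N = -7 + 19 = 12)
T = 0
O(P, s) = 0
u = 0 (u = (27*12)*0 = 324*0 = 0)
u/F(-280) = 0/(-57 - 1*(-280)) = 0/(-57 + 280) = 0/223 = 0*(1/223) = 0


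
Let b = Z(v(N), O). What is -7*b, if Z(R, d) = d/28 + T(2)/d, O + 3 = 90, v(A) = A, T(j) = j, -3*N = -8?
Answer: -7625/348 ≈ -21.911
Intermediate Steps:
N = 8/3 (N = -⅓*(-8) = 8/3 ≈ 2.6667)
O = 87 (O = -3 + 90 = 87)
Z(R, d) = 2/d + d/28 (Z(R, d) = d/28 + 2/d = 2/d + d/28)
b = 7625/2436 (b = 2/87 + (1/28)*87 = 2*(1/87) + 87/28 = 2/87 + 87/28 = 7625/2436 ≈ 3.1301)
-7*b = -7*7625/2436 = -7625/348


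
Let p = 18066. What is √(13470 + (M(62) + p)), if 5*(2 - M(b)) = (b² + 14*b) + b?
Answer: 2*√191145/5 ≈ 174.88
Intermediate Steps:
M(b) = 2 - 3*b - b²/5 (M(b) = 2 - ((b² + 14*b) + b)/5 = 2 - (b² + 15*b)/5 = 2 + (-3*b - b²/5) = 2 - 3*b - b²/5)
√(13470 + (M(62) + p)) = √(13470 + ((2 - 3*62 - ⅕*62²) + 18066)) = √(13470 + ((2 - 186 - ⅕*3844) + 18066)) = √(13470 + ((2 - 186 - 3844/5) + 18066)) = √(13470 + (-4764/5 + 18066)) = √(13470 + 85566/5) = √(152916/5) = 2*√191145/5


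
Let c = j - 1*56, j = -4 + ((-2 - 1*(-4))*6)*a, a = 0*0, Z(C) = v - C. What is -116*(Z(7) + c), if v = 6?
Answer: 7076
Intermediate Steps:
Z(C) = 6 - C
a = 0
j = -4 (j = -4 + ((-2 - 1*(-4))*6)*0 = -4 + ((-2 + 4)*6)*0 = -4 + (2*6)*0 = -4 + 12*0 = -4 + 0 = -4)
c = -60 (c = -4 - 1*56 = -4 - 56 = -60)
-116*(Z(7) + c) = -116*((6 - 1*7) - 60) = -116*((6 - 7) - 60) = -116*(-1 - 60) = -116*(-61) = 7076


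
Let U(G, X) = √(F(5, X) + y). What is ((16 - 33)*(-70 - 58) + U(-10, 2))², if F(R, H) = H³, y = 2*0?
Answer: 4734984 + 8704*√2 ≈ 4.7473e+6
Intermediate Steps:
y = 0
U(G, X) = √(X³) (U(G, X) = √(X³ + 0) = √(X³))
((16 - 33)*(-70 - 58) + U(-10, 2))² = ((16 - 33)*(-70 - 58) + √(2³))² = (-17*(-128) + √8)² = (2176 + 2*√2)²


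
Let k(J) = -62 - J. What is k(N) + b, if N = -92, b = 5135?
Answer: 5165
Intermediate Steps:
k(N) + b = (-62 - 1*(-92)) + 5135 = (-62 + 92) + 5135 = 30 + 5135 = 5165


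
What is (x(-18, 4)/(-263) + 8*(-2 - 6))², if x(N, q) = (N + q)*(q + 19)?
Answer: 272580100/69169 ≈ 3940.8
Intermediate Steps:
x(N, q) = (19 + q)*(N + q) (x(N, q) = (N + q)*(19 + q) = (19 + q)*(N + q))
(x(-18, 4)/(-263) + 8*(-2 - 6))² = ((4² + 19*(-18) + 19*4 - 18*4)/(-263) + 8*(-2 - 6))² = ((16 - 342 + 76 - 72)*(-1/263) + 8*(-8))² = (-322*(-1/263) - 64)² = (322/263 - 64)² = (-16510/263)² = 272580100/69169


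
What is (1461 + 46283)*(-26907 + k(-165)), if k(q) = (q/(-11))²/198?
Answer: -14130529088/11 ≈ -1.2846e+9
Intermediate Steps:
k(q) = q²/23958 (k(q) = (q*(-1/11))²*(1/198) = (-q/11)²*(1/198) = (q²/121)*(1/198) = q²/23958)
(1461 + 46283)*(-26907 + k(-165)) = (1461 + 46283)*(-26907 + (1/23958)*(-165)²) = 47744*(-26907 + (1/23958)*27225) = 47744*(-26907 + 25/22) = 47744*(-591929/22) = -14130529088/11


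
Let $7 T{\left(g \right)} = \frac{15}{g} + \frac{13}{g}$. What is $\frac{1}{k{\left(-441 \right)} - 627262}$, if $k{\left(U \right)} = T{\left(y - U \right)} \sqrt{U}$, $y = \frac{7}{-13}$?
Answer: $- \frac{52464507311}{32908991784915524} - \frac{15951 i}{32908991784915524} \approx -1.5942 \cdot 10^{-6} - 4.847 \cdot 10^{-13} i$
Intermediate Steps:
$y = - \frac{7}{13}$ ($y = 7 \left(- \frac{1}{13}\right) = - \frac{7}{13} \approx -0.53846$)
$T{\left(g \right)} = \frac{4}{g}$ ($T{\left(g \right)} = \frac{\frac{15}{g} + \frac{13}{g}}{7} = \frac{28 \frac{1}{g}}{7} = \frac{4}{g}$)
$k{\left(U \right)} = \frac{4 \sqrt{U}}{- \frac{7}{13} - U}$ ($k{\left(U \right)} = \frac{4}{- \frac{7}{13} - U} \sqrt{U} = \frac{4 \sqrt{U}}{- \frac{7}{13} - U}$)
$\frac{1}{k{\left(-441 \right)} - 627262} = \frac{1}{- \frac{52 \sqrt{-441}}{7 + 13 \left(-441\right)} - 627262} = \frac{1}{- \frac{52 \cdot 21 i}{7 - 5733} - 627262} = \frac{1}{- \frac{52 \cdot 21 i}{-5726} - 627262} = \frac{1}{\left(-52\right) 21 i \left(- \frac{1}{5726}\right) - 627262} = \frac{1}{\frac{78 i}{409} - 627262} = \frac{1}{-627262 + \frac{78 i}{409}} = \frac{167281 \left(-627262 - \frac{78 i}{409}\right)}{65817983569831048}$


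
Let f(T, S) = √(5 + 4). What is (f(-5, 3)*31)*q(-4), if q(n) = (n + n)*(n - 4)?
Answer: 5952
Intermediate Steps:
q(n) = 2*n*(-4 + n) (q(n) = (2*n)*(-4 + n) = 2*n*(-4 + n))
f(T, S) = 3 (f(T, S) = √9 = 3)
(f(-5, 3)*31)*q(-4) = (3*31)*(2*(-4)*(-4 - 4)) = 93*(2*(-4)*(-8)) = 93*64 = 5952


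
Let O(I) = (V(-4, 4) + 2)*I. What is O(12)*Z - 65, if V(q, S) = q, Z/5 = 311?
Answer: -37385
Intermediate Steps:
Z = 1555 (Z = 5*311 = 1555)
O(I) = -2*I (O(I) = (-4 + 2)*I = -2*I)
O(12)*Z - 65 = -2*12*1555 - 65 = -24*1555 - 65 = -37320 - 65 = -37385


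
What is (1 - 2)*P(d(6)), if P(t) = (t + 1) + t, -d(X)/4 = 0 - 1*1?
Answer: -9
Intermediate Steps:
d(X) = 4 (d(X) = -4*(0 - 1*1) = -4*(0 - 1) = -4*(-1) = 4)
P(t) = 1 + 2*t (P(t) = (1 + t) + t = 1 + 2*t)
(1 - 2)*P(d(6)) = (1 - 2)*(1 + 2*4) = -(1 + 8) = -1*9 = -9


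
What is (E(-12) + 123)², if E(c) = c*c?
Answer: 71289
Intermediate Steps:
E(c) = c²
(E(-12) + 123)² = ((-12)² + 123)² = (144 + 123)² = 267² = 71289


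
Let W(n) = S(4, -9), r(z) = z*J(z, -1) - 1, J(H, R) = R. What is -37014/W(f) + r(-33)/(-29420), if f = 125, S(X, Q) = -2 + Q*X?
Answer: 136118833/139745 ≈ 974.05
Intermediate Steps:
r(z) = -1 - z (r(z) = z*(-1) - 1 = -z - 1 = -1 - z)
W(n) = -38 (W(n) = -2 - 9*4 = -2 - 36 = -38)
-37014/W(f) + r(-33)/(-29420) = -37014/(-38) + (-1 - 1*(-33))/(-29420) = -37014*(-1/38) + (-1 + 33)*(-1/29420) = 18507/19 + 32*(-1/29420) = 18507/19 - 8/7355 = 136118833/139745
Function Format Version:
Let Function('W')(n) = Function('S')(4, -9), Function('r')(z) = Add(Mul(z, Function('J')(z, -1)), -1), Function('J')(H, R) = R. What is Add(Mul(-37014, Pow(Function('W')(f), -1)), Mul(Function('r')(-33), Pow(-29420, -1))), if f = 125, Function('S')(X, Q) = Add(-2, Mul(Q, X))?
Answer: Rational(136118833, 139745) ≈ 974.05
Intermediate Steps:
Function('r')(z) = Add(-1, Mul(-1, z)) (Function('r')(z) = Add(Mul(z, -1), -1) = Add(Mul(-1, z), -1) = Add(-1, Mul(-1, z)))
Function('W')(n) = -38 (Function('W')(n) = Add(-2, Mul(-9, 4)) = Add(-2, -36) = -38)
Add(Mul(-37014, Pow(Function('W')(f), -1)), Mul(Function('r')(-33), Pow(-29420, -1))) = Add(Mul(-37014, Pow(-38, -1)), Mul(Add(-1, Mul(-1, -33)), Pow(-29420, -1))) = Add(Mul(-37014, Rational(-1, 38)), Mul(Add(-1, 33), Rational(-1, 29420))) = Add(Rational(18507, 19), Mul(32, Rational(-1, 29420))) = Add(Rational(18507, 19), Rational(-8, 7355)) = Rational(136118833, 139745)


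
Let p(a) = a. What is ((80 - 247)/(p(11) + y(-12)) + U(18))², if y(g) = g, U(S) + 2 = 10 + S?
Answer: 37249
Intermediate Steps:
U(S) = 8 + S (U(S) = -2 + (10 + S) = 8 + S)
((80 - 247)/(p(11) + y(-12)) + U(18))² = ((80 - 247)/(11 - 12) + (8 + 18))² = (-167/(-1) + 26)² = (-167*(-1) + 26)² = (167 + 26)² = 193² = 37249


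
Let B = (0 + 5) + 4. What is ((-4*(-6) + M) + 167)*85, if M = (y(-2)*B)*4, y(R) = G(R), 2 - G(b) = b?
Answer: 28475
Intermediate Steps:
G(b) = 2 - b
y(R) = 2 - R
B = 9 (B = 5 + 4 = 9)
M = 144 (M = ((2 - 1*(-2))*9)*4 = ((2 + 2)*9)*4 = (4*9)*4 = 36*4 = 144)
((-4*(-6) + M) + 167)*85 = ((-4*(-6) + 144) + 167)*85 = ((24 + 144) + 167)*85 = (168 + 167)*85 = 335*85 = 28475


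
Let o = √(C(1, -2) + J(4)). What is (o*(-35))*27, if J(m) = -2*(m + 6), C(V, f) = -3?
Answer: -945*I*√23 ≈ -4532.1*I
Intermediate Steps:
J(m) = -12 - 2*m (J(m) = -2*(6 + m) = -12 - 2*m)
o = I*√23 (o = √(-3 + (-12 - 2*4)) = √(-3 + (-12 - 8)) = √(-3 - 20) = √(-23) = I*√23 ≈ 4.7958*I)
(o*(-35))*27 = ((I*√23)*(-35))*27 = -35*I*√23*27 = -945*I*√23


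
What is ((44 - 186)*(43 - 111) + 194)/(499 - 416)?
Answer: 9850/83 ≈ 118.67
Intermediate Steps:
((44 - 186)*(43 - 111) + 194)/(499 - 416) = (-142*(-68) + 194)/83 = (9656 + 194)*(1/83) = 9850*(1/83) = 9850/83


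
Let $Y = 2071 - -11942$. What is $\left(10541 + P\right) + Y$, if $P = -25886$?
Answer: $-1332$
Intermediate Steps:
$Y = 14013$ ($Y = 2071 + 11942 = 14013$)
$\left(10541 + P\right) + Y = \left(10541 - 25886\right) + 14013 = -15345 + 14013 = -1332$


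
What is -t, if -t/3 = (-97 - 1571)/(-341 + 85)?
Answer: 1251/64 ≈ 19.547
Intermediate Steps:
t = -1251/64 (t = -3*(-97 - 1571)/(-341 + 85) = -(-5004)/(-256) = -(-5004)*(-1)/256 = -3*417/64 = -1251/64 ≈ -19.547)
-t = -1*(-1251/64) = 1251/64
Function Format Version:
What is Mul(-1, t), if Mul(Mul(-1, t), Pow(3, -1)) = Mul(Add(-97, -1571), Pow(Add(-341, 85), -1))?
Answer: Rational(1251, 64) ≈ 19.547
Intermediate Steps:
t = Rational(-1251, 64) (t = Mul(-3, Mul(Add(-97, -1571), Pow(Add(-341, 85), -1))) = Mul(-3, Mul(-1668, Pow(-256, -1))) = Mul(-3, Mul(-1668, Rational(-1, 256))) = Mul(-3, Rational(417, 64)) = Rational(-1251, 64) ≈ -19.547)
Mul(-1, t) = Mul(-1, Rational(-1251, 64)) = Rational(1251, 64)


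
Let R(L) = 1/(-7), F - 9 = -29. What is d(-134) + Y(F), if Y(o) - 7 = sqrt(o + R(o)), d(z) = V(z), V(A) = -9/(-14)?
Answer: 107/14 + I*sqrt(987)/7 ≈ 7.6429 + 4.4881*I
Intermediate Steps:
F = -20 (F = 9 - 29 = -20)
R(L) = -1/7
V(A) = 9/14 (V(A) = -9*(-1/14) = 9/14)
d(z) = 9/14
Y(o) = 7 + sqrt(-1/7 + o) (Y(o) = 7 + sqrt(o - 1/7) = 7 + sqrt(-1/7 + o))
d(-134) + Y(F) = 9/14 + (7 + sqrt(-7 + 49*(-20))/7) = 9/14 + (7 + sqrt(-7 - 980)/7) = 9/14 + (7 + sqrt(-987)/7) = 9/14 + (7 + (I*sqrt(987))/7) = 9/14 + (7 + I*sqrt(987)/7) = 107/14 + I*sqrt(987)/7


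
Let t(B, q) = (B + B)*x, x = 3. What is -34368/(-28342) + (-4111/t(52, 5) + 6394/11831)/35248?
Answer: 2235148506338381/1843788178766976 ≈ 1.2123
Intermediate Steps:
t(B, q) = 6*B (t(B, q) = (B + B)*3 = (2*B)*3 = 6*B)
-34368/(-28342) + (-4111/t(52, 5) + 6394/11831)/35248 = -34368/(-28342) + (-4111/(6*52) + 6394/11831)/35248 = -34368*(-1/28342) + (-4111/312 + 6394*(1/11831))*(1/35248) = 17184/14171 + (-4111*1/312 + 6394/11831)*(1/35248) = 17184/14171 + (-4111/312 + 6394/11831)*(1/35248) = 17184/14171 - 46642313/3691272*1/35248 = 17184/14171 - 46642313/130109955456 = 2235148506338381/1843788178766976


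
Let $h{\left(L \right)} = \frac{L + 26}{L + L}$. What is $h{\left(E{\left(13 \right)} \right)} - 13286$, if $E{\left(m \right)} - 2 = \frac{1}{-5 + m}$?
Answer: $- \frac{451499}{34} \approx -13279.0$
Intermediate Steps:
$E{\left(m \right)} = 2 + \frac{1}{-5 + m}$
$h{\left(L \right)} = \frac{26 + L}{2 L}$
$h{\left(E{\left(13 \right)} \right)} - 13286 = \frac{26 + \frac{-9 + 2 \cdot 13}{-5 + 13}}{2 \frac{-9 + 2 \cdot 13}{-5 + 13}} - 13286 = \frac{26 + \frac{-9 + 26}{8}}{2 \frac{-9 + 26}{8}} - 13286 = \frac{26 + \frac{1}{8} \cdot 17}{2 \cdot \frac{1}{8} \cdot 17} - 13286 = \frac{26 + \frac{17}{8}}{2 \cdot \frac{17}{8}} - 13286 = \frac{1}{2} \cdot \frac{8}{17} \cdot \frac{225}{8} - 13286 = \frac{225}{34} - 13286 = - \frac{451499}{34}$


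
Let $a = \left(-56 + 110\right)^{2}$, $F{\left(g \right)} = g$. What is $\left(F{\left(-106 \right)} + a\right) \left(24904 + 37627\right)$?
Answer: $175712110$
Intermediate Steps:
$a = 2916$ ($a = 54^{2} = 2916$)
$\left(F{\left(-106 \right)} + a\right) \left(24904 + 37627\right) = \left(-106 + 2916\right) \left(24904 + 37627\right) = 2810 \cdot 62531 = 175712110$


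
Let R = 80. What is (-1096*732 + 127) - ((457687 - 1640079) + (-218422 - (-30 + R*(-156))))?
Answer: 586159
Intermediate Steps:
(-1096*732 + 127) - ((457687 - 1640079) + (-218422 - (-30 + R*(-156)))) = (-1096*732 + 127) - ((457687 - 1640079) + (-218422 - (-30 + 80*(-156)))) = (-802272 + 127) - (-1182392 + (-218422 - (-30 - 12480))) = -802145 - (-1182392 + (-218422 - 1*(-12510))) = -802145 - (-1182392 + (-218422 + 12510)) = -802145 - (-1182392 - 205912) = -802145 - 1*(-1388304) = -802145 + 1388304 = 586159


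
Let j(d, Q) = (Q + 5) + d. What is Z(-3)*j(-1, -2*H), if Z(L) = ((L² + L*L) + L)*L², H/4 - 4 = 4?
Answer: -8100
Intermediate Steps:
H = 32 (H = 16 + 4*4 = 16 + 16 = 32)
j(d, Q) = 5 + Q + d (j(d, Q) = (5 + Q) + d = 5 + Q + d)
Z(L) = L²*(L + 2*L²) (Z(L) = ((L² + L²) + L)*L² = (2*L² + L)*L² = (L + 2*L²)*L² = L²*(L + 2*L²))
Z(-3)*j(-1, -2*H) = ((-3)³*(1 + 2*(-3)))*(5 - 2*32 - 1) = (-27*(1 - 6))*(5 - 64 - 1) = -27*(-5)*(-60) = 135*(-60) = -8100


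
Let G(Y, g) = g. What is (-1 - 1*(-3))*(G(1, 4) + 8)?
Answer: 24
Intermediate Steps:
(-1 - 1*(-3))*(G(1, 4) + 8) = (-1 - 1*(-3))*(4 + 8) = (-1 + 3)*12 = 2*12 = 24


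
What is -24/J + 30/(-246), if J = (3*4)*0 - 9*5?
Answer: 253/615 ≈ 0.41138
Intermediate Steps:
J = -45 (J = 12*0 - 45 = 0 - 45 = -45)
-24/J + 30/(-246) = -24/(-45) + 30/(-246) = -24*(-1/45) + 30*(-1/246) = 8/15 - 5/41 = 253/615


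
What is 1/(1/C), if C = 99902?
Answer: 99902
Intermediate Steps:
1/(1/C) = 1/(1/99902) = 99902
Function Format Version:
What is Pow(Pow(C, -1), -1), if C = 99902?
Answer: 99902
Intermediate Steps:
Pow(Pow(C, -1), -1) = Pow(Pow(99902, -1), -1) = Pow(Rational(1, 99902), -1) = 99902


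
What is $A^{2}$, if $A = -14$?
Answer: $196$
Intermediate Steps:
$A^{2} = \left(-14\right)^{2} = 196$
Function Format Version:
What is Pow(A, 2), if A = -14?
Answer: 196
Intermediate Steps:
Pow(A, 2) = Pow(-14, 2) = 196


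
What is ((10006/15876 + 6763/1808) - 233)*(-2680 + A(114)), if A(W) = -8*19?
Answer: 96797273663/149499 ≈ 6.4748e+5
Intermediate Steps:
A(W) = -152
((10006/15876 + 6763/1808) - 233)*(-2680 + A(114)) = ((10006/15876 + 6763/1808) - 233)*(-2680 - 152) = ((10006*(1/15876) + 6763*(1/1808)) - 233)*(-2832) = ((5003/7938 + 6763/1808) - 233)*(-2832) = (31365059/7175952 - 233)*(-2832) = -1640631757/7175952*(-2832) = 96797273663/149499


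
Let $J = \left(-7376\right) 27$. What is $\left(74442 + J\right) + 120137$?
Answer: $-4573$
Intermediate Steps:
$J = -199152$
$\left(74442 + J\right) + 120137 = \left(74442 - 199152\right) + 120137 = -124710 + 120137 = -4573$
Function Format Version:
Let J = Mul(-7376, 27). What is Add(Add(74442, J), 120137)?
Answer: -4573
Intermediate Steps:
J = -199152
Add(Add(74442, J), 120137) = Add(Add(74442, -199152), 120137) = Add(-124710, 120137) = -4573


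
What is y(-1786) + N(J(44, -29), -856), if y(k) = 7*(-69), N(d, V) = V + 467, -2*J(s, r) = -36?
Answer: -872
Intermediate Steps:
J(s, r) = 18 (J(s, r) = -1/2*(-36) = 18)
N(d, V) = 467 + V
y(k) = -483
y(-1786) + N(J(44, -29), -856) = -483 + (467 - 856) = -483 - 389 = -872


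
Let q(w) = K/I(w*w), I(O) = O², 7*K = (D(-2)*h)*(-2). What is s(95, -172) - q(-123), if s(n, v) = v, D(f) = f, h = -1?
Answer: -275579515760/1602206487 ≈ -172.00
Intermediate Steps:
K = -4/7 (K = (-2*(-1)*(-2))/7 = (2*(-2))/7 = (⅐)*(-4) = -4/7 ≈ -0.57143)
q(w) = -4/(7*w⁴)
s(95, -172) - q(-123) = -172 - (-4)/(7*(-123)⁴) = -172 - (-4)/(7*228886641) = -172 - 1*(-4/1602206487) = -172 + 4/1602206487 = -275579515760/1602206487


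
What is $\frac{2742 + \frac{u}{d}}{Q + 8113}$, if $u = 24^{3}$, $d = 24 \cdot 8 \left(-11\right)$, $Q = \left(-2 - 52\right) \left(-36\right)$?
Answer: $\frac{30090}{110627} \approx 0.272$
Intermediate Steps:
$Q = 1944$ ($Q = \left(-54\right) \left(-36\right) = 1944$)
$d = -2112$ ($d = 192 \left(-11\right) = -2112$)
$u = 13824$
$\frac{2742 + \frac{u}{d}}{Q + 8113} = \frac{2742 + \frac{13824}{-2112}}{1944 + 8113} = \frac{2742 + 13824 \left(- \frac{1}{2112}\right)}{10057} = \left(2742 - \frac{72}{11}\right) \frac{1}{10057} = \frac{30090}{11} \cdot \frac{1}{10057} = \frac{30090}{110627}$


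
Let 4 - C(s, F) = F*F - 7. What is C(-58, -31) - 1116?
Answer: -2066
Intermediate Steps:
C(s, F) = 11 - F**2 (C(s, F) = 4 - (F*F - 7) = 4 - (F**2 - 7) = 4 - (-7 + F**2) = 4 + (7 - F**2) = 11 - F**2)
C(-58, -31) - 1116 = (11 - 1*(-31)**2) - 1116 = (11 - 1*961) - 1116 = (11 - 961) - 1116 = -950 - 1116 = -2066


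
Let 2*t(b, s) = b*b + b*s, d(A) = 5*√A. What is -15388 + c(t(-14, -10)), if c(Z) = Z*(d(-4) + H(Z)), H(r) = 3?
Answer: -14884 + 1680*I ≈ -14884.0 + 1680.0*I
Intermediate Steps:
t(b, s) = b²/2 + b*s/2 (t(b, s) = (b*b + b*s)/2 = (b² + b*s)/2 = b²/2 + b*s/2)
c(Z) = Z*(3 + 10*I) (c(Z) = Z*(5*√(-4) + 3) = Z*(5*(2*I) + 3) = Z*(10*I + 3) = Z*(3 + 10*I))
-15388 + c(t(-14, -10)) = -15388 + ((½)*(-14)*(-14 - 10))*(3 + 10*I) = -15388 + ((½)*(-14)*(-24))*(3 + 10*I) = -15388 + 168*(3 + 10*I) = -15388 + (504 + 1680*I) = -14884 + 1680*I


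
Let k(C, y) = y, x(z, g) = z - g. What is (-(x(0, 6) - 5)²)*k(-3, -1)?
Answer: 121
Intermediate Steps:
(-(x(0, 6) - 5)²)*k(-3, -1) = -((0 - 1*6) - 5)²*(-1) = -((0 - 6) - 5)²*(-1) = -(-6 - 5)²*(-1) = -1*(-11)²*(-1) = -1*121*(-1) = -121*(-1) = 121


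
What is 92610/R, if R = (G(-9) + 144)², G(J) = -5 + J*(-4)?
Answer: 378/125 ≈ 3.0240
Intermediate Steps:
G(J) = -5 - 4*J
R = 30625 (R = ((-5 - 4*(-9)) + 144)² = ((-5 + 36) + 144)² = (31 + 144)² = 175² = 30625)
92610/R = 92610/30625 = 92610*(1/30625) = 378/125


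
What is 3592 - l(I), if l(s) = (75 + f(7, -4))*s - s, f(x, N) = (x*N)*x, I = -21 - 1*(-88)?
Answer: 11766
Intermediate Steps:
I = 67 (I = -21 + 88 = 67)
f(x, N) = N*x**2 (f(x, N) = (N*x)*x = N*x**2)
l(s) = -122*s (l(s) = (75 - 4*7**2)*s - s = (75 - 4*49)*s - s = (75 - 196)*s - s = -121*s - s = -122*s)
3592 - l(I) = 3592 - (-122)*67 = 3592 - 1*(-8174) = 3592 + 8174 = 11766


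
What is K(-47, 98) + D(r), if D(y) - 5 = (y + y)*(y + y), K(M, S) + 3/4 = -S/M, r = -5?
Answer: 19991/188 ≈ 106.34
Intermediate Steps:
K(M, S) = -¾ - S/M
D(y) = 5 + 4*y² (D(y) = 5 + (y + y)*(y + y) = 5 + (2*y)*(2*y) = 5 + 4*y²)
K(-47, 98) + D(r) = (-¾ - 1*98/(-47)) + (5 + 4*(-5)²) = (-¾ - 1*98*(-1/47)) + (5 + 4*25) = (-¾ + 98/47) + (5 + 100) = 251/188 + 105 = 19991/188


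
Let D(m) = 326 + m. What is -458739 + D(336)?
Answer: -458077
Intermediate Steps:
-458739 + D(336) = -458739 + (326 + 336) = -458739 + 662 = -458077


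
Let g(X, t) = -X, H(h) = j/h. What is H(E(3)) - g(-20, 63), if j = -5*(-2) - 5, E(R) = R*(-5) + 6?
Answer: -185/9 ≈ -20.556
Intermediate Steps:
E(R) = 6 - 5*R (E(R) = -5*R + 6 = 6 - 5*R)
j = 5 (j = 10 - 5 = 5)
H(h) = 5/h
H(E(3)) - g(-20, 63) = 5/(6 - 5*3) - (-1)*(-20) = 5/(6 - 15) - 1*20 = 5/(-9) - 20 = 5*(-⅑) - 20 = -5/9 - 20 = -185/9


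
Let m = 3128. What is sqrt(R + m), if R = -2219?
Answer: 3*sqrt(101) ≈ 30.150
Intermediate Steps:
sqrt(R + m) = sqrt(-2219 + 3128) = sqrt(909) = 3*sqrt(101)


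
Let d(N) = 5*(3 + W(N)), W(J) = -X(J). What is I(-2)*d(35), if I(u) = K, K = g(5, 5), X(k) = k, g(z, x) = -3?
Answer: 480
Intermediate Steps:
K = -3
I(u) = -3
W(J) = -J
d(N) = 15 - 5*N (d(N) = 5*(3 - N) = 15 - 5*N)
I(-2)*d(35) = -3*(15 - 5*35) = -3*(15 - 175) = -3*(-160) = 480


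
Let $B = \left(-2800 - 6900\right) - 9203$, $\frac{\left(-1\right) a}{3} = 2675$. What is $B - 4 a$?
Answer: $13197$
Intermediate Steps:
$a = -8025$ ($a = \left(-3\right) 2675 = -8025$)
$B = -18903$ ($B = -9700 - 9203 = -18903$)
$B - 4 a = -18903 - -32100 = -18903 + 32100 = 13197$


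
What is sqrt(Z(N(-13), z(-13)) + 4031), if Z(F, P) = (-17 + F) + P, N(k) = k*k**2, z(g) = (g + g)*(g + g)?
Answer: 3*sqrt(277) ≈ 49.930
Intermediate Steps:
z(g) = 4*g**2 (z(g) = (2*g)*(2*g) = 4*g**2)
N(k) = k**3
Z(F, P) = -17 + F + P
sqrt(Z(N(-13), z(-13)) + 4031) = sqrt((-17 + (-13)**3 + 4*(-13)**2) + 4031) = sqrt((-17 - 2197 + 4*169) + 4031) = sqrt((-17 - 2197 + 676) + 4031) = sqrt(-1538 + 4031) = sqrt(2493) = 3*sqrt(277)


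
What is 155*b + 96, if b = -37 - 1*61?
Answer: -15094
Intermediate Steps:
b = -98 (b = -37 - 61 = -98)
155*b + 96 = 155*(-98) + 96 = -15190 + 96 = -15094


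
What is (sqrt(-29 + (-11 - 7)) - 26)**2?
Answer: (26 - I*sqrt(47))**2 ≈ 629.0 - 356.49*I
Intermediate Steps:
(sqrt(-29 + (-11 - 7)) - 26)**2 = (sqrt(-29 - 18) - 26)**2 = (sqrt(-47) - 26)**2 = (I*sqrt(47) - 26)**2 = (-26 + I*sqrt(47))**2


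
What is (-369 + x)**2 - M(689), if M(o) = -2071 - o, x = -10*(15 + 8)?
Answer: 361561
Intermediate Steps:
x = -230 (x = -10*23 = -230)
(-369 + x)**2 - M(689) = (-369 - 230)**2 - (-2071 - 1*689) = (-599)**2 - (-2071 - 689) = 358801 - 1*(-2760) = 358801 + 2760 = 361561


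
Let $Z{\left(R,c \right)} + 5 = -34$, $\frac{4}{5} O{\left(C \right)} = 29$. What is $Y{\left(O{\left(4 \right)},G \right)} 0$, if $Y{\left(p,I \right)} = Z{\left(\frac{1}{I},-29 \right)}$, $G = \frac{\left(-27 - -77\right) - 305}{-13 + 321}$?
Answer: $0$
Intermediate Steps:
$O{\left(C \right)} = \frac{145}{4}$ ($O{\left(C \right)} = \frac{5}{4} \cdot 29 = \frac{145}{4}$)
$G = - \frac{255}{308}$ ($G = \frac{\left(-27 + 77\right) - 305}{308} = \left(50 - 305\right) \frac{1}{308} = \left(-255\right) \frac{1}{308} = - \frac{255}{308} \approx -0.82792$)
$Z{\left(R,c \right)} = -39$ ($Z{\left(R,c \right)} = -5 - 34 = -39$)
$Y{\left(p,I \right)} = -39$
$Y{\left(O{\left(4 \right)},G \right)} 0 = \left(-39\right) 0 = 0$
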